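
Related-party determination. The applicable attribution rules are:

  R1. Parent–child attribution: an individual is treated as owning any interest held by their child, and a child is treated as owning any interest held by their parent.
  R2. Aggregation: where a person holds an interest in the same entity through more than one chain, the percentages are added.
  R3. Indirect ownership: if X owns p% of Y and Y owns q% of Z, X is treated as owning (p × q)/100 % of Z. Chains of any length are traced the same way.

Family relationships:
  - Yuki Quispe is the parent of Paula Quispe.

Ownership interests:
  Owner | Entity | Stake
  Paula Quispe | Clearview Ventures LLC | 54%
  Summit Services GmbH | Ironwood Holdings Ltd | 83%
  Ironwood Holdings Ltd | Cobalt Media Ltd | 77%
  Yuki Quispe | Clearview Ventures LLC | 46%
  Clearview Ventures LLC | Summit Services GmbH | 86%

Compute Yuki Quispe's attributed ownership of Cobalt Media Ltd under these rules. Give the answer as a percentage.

54.9626%

By parent–child attribution (R1), Yuki Quispe is treated as also owning Paula Quispe's interest in Clearview Ventures LLC, giving 46% + 54% = 100%.
Chain via Clearview Ventures LLC → Summit Services GmbH → Ironwood Holdings Ltd (R3): 100% × 86% × 83% × 77% = 54.9626% of Cobalt Media Ltd.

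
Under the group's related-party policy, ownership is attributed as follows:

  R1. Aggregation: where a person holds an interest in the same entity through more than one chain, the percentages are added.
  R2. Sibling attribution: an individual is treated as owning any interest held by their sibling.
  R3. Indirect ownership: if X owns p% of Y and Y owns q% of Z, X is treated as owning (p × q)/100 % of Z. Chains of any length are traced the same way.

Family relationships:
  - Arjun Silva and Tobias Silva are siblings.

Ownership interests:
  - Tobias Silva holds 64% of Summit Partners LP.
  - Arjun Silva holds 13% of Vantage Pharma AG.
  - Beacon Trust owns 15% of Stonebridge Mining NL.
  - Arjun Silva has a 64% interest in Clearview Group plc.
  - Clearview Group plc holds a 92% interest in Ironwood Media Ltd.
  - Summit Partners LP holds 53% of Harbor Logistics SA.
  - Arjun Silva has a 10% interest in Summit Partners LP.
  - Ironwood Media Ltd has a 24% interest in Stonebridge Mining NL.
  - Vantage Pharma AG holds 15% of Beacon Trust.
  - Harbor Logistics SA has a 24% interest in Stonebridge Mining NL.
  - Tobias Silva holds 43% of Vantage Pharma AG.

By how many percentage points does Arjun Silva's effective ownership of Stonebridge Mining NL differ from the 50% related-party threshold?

25.196

By sibling attribution (R2), Arjun Silva is treated as also owning Tobias Silva's interest in Summit Partners LP, giving 10% + 64% = 74%.
By sibling attribution (R2), Arjun Silva is treated as also owning Tobias Silva's interest in Vantage Pharma AG, giving 13% + 43% = 56%.
Chain via Clearview Group plc → Ironwood Media Ltd (R3): 64% × 92% × 24% = 14.1312% of Stonebridge Mining NL.
Chain via Summit Partners LP → Harbor Logistics SA (R3): 74% × 53% × 24% = 9.4128% of Stonebridge Mining NL.
Chain via Vantage Pharma AG → Beacon Trust (R3): 56% × 15% × 15% = 1.26% of Stonebridge Mining NL.
Aggregating (R1): 14.1312% + 9.4128% + 1.26% = 24.804%.
24.804% falls short of the 50% threshold by 25.196 percentage points.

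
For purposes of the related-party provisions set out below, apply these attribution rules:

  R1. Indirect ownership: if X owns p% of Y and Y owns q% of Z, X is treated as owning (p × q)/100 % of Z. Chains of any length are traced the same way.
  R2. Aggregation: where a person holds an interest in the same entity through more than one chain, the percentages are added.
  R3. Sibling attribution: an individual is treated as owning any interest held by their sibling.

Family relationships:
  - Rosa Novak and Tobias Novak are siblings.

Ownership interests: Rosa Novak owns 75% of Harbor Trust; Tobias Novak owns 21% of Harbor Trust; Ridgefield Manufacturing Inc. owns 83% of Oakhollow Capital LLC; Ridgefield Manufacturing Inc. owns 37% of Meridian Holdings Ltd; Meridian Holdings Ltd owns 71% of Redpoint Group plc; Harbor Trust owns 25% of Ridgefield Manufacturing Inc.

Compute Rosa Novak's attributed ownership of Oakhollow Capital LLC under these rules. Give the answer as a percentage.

By sibling attribution (R3), Rosa Novak is treated as also owning Tobias Novak's interest in Harbor Trust, giving 75% + 21% = 96%.
Chain via Harbor Trust → Ridgefield Manufacturing Inc. (R1): 96% × 25% × 83% = 19.92% of Oakhollow Capital LLC.

19.92%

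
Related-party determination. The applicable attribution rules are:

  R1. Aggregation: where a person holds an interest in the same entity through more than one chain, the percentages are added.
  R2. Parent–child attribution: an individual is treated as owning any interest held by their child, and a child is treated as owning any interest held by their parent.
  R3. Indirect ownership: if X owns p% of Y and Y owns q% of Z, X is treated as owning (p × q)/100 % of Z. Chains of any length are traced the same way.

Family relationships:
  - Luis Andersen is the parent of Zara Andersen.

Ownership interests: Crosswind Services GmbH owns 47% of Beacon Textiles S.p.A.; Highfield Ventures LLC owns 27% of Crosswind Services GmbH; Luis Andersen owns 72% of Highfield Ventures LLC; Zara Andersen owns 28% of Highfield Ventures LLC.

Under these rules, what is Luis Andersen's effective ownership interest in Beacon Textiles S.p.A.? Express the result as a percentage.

12.69%

By parent–child attribution (R2), Luis Andersen is treated as also owning Zara Andersen's interest in Highfield Ventures LLC, giving 72% + 28% = 100%.
Chain via Highfield Ventures LLC → Crosswind Services GmbH (R3): 100% × 27% × 47% = 12.69% of Beacon Textiles S.p.A.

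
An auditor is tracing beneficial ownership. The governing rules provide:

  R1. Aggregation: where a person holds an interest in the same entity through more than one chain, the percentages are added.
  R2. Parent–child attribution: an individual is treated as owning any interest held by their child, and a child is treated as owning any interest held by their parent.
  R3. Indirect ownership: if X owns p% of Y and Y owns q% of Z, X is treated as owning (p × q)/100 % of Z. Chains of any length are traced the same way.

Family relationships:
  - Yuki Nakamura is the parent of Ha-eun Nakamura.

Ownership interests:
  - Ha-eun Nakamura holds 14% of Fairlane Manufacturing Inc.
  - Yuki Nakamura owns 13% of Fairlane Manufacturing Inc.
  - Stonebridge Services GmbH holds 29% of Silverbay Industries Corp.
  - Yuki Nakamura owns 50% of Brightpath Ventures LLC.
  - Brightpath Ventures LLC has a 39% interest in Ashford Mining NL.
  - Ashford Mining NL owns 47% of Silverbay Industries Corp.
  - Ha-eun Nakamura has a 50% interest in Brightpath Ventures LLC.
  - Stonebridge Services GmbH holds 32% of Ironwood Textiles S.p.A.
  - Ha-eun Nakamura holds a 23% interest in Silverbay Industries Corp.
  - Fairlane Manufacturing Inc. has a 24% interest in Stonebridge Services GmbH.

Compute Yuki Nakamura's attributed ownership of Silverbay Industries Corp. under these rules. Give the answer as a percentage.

43.2092%

By parent–child attribution (R2), Yuki Nakamura is treated as also owning Ha-eun Nakamura's interest in Brightpath Ventures LLC, giving 50% + 50% = 100%.
By parent–child attribution (R2), Yuki Nakamura is treated as also owning Ha-eun Nakamura's interest in Fairlane Manufacturing Inc, giving 13% + 14% = 27%.
By parent–child attribution (R2), Yuki Nakamura is treated as owning Ha-eun Nakamura's 23% interest in Silverbay Industries Corp.
Chain via Brightpath Ventures LLC → Ashford Mining NL (R3): 100% × 39% × 47% = 18.33% of Silverbay Industries Corp.
Chain via Fairlane Manufacturing Inc. → Stonebridge Services GmbH (R3): 27% × 24% × 29% = 1.8792% of Silverbay Industries Corp.
Direct interest in Silverbay Industries Corp: 23%.
Aggregating (R1): 18.33% + 1.8792% + 23% = 43.2092%.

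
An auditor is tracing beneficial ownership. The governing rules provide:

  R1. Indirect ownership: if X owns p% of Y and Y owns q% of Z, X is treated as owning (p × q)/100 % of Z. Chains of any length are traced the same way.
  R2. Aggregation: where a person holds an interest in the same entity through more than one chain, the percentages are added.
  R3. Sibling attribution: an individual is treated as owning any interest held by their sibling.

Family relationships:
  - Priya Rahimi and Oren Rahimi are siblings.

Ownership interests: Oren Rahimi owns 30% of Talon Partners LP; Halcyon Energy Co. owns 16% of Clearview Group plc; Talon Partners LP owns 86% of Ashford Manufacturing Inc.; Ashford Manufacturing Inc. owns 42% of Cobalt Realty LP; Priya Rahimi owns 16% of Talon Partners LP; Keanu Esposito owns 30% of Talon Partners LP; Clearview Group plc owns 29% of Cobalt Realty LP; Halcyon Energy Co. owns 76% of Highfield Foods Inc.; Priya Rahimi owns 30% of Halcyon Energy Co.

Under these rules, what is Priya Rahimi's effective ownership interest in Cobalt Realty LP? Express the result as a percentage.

By sibling attribution (R3), Priya Rahimi is treated as also owning Oren Rahimi's interest in Talon Partners LP, giving 16% + 30% = 46%.
Chain via Talon Partners LP → Ashford Manufacturing Inc. (R1): 46% × 86% × 42% = 16.6152% of Cobalt Realty LP.
Chain via Halcyon Energy Co. → Clearview Group plc (R1): 30% × 16% × 29% = 1.392% of Cobalt Realty LP.
Aggregating (R2): 16.6152% + 1.392% = 18.0072%.

18.0072%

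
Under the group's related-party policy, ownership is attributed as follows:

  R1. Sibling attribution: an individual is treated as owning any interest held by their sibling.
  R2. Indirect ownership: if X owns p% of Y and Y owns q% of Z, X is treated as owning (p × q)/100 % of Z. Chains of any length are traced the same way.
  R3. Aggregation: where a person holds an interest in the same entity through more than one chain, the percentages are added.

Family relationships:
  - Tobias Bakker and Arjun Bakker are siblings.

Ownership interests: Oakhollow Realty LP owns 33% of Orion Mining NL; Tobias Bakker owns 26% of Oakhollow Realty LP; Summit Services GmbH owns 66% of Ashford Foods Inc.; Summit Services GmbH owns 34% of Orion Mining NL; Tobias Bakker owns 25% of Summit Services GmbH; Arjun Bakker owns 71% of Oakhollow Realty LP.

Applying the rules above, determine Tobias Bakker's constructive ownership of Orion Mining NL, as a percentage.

By sibling attribution (R1), Tobias Bakker is treated as also owning Arjun Bakker's interest in Oakhollow Realty LP, giving 26% + 71% = 97%.
Chain via Oakhollow Realty LP (R2): 97% × 33% = 32.01% of Orion Mining NL.
Chain via Summit Services GmbH (R2): 25% × 34% = 8.5% of Orion Mining NL.
Aggregating (R3): 32.01% + 8.5% = 40.51%.

40.51%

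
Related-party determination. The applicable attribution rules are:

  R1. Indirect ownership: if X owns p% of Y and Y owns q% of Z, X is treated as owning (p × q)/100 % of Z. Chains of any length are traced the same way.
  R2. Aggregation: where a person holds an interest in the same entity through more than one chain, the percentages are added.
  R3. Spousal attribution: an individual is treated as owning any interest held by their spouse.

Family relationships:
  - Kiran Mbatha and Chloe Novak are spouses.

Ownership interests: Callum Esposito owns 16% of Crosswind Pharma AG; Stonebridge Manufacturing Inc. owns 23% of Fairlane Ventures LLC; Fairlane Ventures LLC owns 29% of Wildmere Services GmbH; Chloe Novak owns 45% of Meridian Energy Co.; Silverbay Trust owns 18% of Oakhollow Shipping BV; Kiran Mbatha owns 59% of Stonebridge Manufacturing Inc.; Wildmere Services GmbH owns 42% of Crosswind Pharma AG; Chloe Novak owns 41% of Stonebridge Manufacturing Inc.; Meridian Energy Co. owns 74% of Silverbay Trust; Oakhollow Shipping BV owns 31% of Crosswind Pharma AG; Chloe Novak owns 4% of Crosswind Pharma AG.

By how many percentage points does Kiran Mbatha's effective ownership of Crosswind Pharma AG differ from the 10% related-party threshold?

1.34046

By spousal attribution (R3), Kiran Mbatha is treated as also owning Chloe Novak's interest in Stonebridge Manufacturing Inc, giving 59% + 41% = 100%.
By spousal attribution (R3), Kiran Mbatha is treated as owning Chloe Novak's 45% interest in Meridian Energy Co.
By spousal attribution (R3), Kiran Mbatha is treated as owning Chloe Novak's 4% interest in Crosswind Pharma AG.
Chain via Stonebridge Manufacturing Inc. → Fairlane Ventures LLC → Wildmere Services GmbH (R1): 100% × 23% × 29% × 42% = 2.8014% of Crosswind Pharma AG.
Chain via Meridian Energy Co. → Silverbay Trust → Oakhollow Shipping BV (R1): 45% × 74% × 18% × 31% = 1.85814% of Crosswind Pharma AG.
Direct interest in Crosswind Pharma AG: 4%.
Aggregating (R2): 2.8014% + 1.85814% + 4% = 8.65954%.
8.65954% falls short of the 10% threshold by 1.34046 percentage points.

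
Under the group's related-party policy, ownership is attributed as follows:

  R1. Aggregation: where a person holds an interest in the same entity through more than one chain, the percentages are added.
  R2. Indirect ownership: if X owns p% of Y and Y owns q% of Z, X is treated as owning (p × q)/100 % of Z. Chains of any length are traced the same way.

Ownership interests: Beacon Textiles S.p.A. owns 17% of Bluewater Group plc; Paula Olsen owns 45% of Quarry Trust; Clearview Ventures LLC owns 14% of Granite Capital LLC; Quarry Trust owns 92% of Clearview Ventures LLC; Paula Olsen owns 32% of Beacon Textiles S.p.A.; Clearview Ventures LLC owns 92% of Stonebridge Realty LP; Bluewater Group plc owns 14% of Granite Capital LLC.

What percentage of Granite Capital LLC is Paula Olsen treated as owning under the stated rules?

Chain via Beacon Textiles S.p.A. → Bluewater Group plc (R2): 32% × 17% × 14% = 0.7616% of Granite Capital LLC.
Chain via Quarry Trust → Clearview Ventures LLC (R2): 45% × 92% × 14% = 5.796% of Granite Capital LLC.
Aggregating (R1): 0.7616% + 5.796% = 6.5576%.

6.5576%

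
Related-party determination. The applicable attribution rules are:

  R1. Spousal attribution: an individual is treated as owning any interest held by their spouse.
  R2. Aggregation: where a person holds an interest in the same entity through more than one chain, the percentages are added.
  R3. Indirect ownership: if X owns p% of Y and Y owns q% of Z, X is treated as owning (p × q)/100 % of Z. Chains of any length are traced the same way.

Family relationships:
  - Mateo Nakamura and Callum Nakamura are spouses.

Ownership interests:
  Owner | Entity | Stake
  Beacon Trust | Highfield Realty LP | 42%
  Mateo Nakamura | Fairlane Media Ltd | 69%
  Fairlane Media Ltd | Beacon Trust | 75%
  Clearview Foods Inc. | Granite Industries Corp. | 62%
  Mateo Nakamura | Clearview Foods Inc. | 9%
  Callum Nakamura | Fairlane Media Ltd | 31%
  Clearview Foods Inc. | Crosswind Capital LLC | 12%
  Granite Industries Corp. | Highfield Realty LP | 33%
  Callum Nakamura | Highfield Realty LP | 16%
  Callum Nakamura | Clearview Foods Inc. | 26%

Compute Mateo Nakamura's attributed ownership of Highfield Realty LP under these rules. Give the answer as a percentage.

By spousal attribution (R1), Mateo Nakamura is treated as also owning Callum Nakamura's interest in Clearview Foods Inc, giving 9% + 26% = 35%.
By spousal attribution (R1), Mateo Nakamura is treated as also owning Callum Nakamura's interest in Fairlane Media Ltd, giving 69% + 31% = 100%.
By spousal attribution (R1), Mateo Nakamura is treated as owning Callum Nakamura's 16% interest in Highfield Realty LP.
Chain via Clearview Foods Inc. → Granite Industries Corp. (R3): 35% × 62% × 33% = 7.161% of Highfield Realty LP.
Chain via Fairlane Media Ltd → Beacon Trust (R3): 100% × 75% × 42% = 31.5% of Highfield Realty LP.
Direct interest in Highfield Realty LP: 16%.
Aggregating (R2): 7.161% + 31.5% + 16% = 54.661%.

54.661%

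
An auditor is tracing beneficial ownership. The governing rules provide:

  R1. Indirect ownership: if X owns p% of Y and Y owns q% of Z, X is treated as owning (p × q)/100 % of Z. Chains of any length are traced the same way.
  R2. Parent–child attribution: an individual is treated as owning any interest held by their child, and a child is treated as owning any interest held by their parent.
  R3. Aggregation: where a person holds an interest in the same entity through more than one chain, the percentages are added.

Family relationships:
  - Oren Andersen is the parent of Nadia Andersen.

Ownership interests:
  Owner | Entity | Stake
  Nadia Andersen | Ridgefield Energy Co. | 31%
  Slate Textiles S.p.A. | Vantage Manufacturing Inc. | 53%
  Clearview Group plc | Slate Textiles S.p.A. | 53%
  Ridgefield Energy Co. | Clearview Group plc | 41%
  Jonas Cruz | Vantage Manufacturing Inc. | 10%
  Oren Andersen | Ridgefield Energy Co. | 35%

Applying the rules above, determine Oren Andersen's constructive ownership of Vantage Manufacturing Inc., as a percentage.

7.601154%

By parent–child attribution (R2), Oren Andersen is treated as also owning Nadia Andersen's interest in Ridgefield Energy Co, giving 35% + 31% = 66%.
Chain via Ridgefield Energy Co. → Clearview Group plc → Slate Textiles S.p.A. (R1): 66% × 41% × 53% × 53% = 7.601154% of Vantage Manufacturing Inc.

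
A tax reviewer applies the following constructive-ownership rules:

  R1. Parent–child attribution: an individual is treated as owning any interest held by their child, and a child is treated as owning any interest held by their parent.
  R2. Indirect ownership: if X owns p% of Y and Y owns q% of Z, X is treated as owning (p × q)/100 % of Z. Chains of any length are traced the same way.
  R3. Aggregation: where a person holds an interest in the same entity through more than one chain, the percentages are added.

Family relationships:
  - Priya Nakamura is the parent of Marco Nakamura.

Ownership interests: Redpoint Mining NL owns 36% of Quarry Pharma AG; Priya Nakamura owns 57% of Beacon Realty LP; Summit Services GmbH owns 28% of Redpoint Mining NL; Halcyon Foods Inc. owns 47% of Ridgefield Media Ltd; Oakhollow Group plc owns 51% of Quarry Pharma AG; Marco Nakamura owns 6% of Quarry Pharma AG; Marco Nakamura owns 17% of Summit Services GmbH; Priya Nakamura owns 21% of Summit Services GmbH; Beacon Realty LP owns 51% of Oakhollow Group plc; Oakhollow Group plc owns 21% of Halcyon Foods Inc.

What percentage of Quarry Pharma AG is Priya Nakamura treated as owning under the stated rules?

24.6561%

By parent–child attribution (R1), Priya Nakamura is treated as also owning Marco Nakamura's interest in Summit Services GmbH, giving 21% + 17% = 38%.
By parent–child attribution (R1), Priya Nakamura is treated as owning Marco Nakamura's 6% interest in Quarry Pharma AG.
Chain via Beacon Realty LP → Oakhollow Group plc (R2): 57% × 51% × 51% = 14.8257% of Quarry Pharma AG.
Chain via Summit Services GmbH → Redpoint Mining NL (R2): 38% × 28% × 36% = 3.8304% of Quarry Pharma AG.
Direct interest in Quarry Pharma AG: 6%.
Aggregating (R3): 14.8257% + 3.8304% + 6% = 24.6561%.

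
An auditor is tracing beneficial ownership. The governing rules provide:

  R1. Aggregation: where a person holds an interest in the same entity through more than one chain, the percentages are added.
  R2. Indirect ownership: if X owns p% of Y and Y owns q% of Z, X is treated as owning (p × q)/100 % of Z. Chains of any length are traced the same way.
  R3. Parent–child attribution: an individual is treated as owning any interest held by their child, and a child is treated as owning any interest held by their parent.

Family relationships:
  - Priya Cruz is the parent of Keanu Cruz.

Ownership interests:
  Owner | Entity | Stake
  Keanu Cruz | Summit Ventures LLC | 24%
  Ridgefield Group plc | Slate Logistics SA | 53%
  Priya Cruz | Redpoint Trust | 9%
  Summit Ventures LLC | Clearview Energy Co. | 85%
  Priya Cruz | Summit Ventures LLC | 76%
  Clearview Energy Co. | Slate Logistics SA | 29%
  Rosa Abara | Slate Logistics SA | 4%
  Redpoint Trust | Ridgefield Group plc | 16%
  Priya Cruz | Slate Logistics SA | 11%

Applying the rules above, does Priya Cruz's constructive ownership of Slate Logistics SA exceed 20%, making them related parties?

By parent–child attribution (R3), Priya Cruz is treated as also owning Keanu Cruz's interest in Summit Ventures LLC, giving 76% + 24% = 100%.
Chain via Summit Ventures LLC → Clearview Energy Co. (R2): 100% × 85% × 29% = 24.65% of Slate Logistics SA.
Chain via Redpoint Trust → Ridgefield Group plc (R2): 9% × 16% × 53% = 0.7632% of Slate Logistics SA.
Direct interest in Slate Logistics SA: 11%.
Aggregating (R1): 24.65% + 0.7632% + 11% = 36.4132%.
36.4132% exceeds the 20% threshold, so Priya is a related party to Slate Logistics SA.

Yes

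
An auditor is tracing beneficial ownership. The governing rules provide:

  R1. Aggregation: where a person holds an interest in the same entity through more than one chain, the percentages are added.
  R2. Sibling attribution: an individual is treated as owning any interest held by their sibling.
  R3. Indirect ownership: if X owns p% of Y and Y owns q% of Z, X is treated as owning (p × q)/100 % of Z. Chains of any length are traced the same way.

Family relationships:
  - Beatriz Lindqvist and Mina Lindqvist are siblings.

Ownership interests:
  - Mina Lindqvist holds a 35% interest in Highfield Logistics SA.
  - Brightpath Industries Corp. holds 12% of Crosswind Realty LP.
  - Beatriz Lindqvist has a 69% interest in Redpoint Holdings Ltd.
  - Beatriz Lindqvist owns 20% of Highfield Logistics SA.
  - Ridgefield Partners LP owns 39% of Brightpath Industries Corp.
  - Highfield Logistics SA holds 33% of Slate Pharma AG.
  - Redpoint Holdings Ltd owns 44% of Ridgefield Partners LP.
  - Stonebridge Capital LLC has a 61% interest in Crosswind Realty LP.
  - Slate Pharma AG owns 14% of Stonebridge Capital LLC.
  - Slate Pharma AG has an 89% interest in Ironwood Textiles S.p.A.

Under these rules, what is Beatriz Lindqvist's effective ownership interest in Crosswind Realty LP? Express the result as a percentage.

By sibling attribution (R2), Beatriz Lindqvist is treated as also owning Mina Lindqvist's interest in Highfield Logistics SA, giving 20% + 35% = 55%.
Chain via Redpoint Holdings Ltd → Ridgefield Partners LP → Brightpath Industries Corp. (R3): 69% × 44% × 39% × 12% = 1.420848% of Crosswind Realty LP.
Chain via Highfield Logistics SA → Slate Pharma AG → Stonebridge Capital LLC (R3): 55% × 33% × 14% × 61% = 1.55001% of Crosswind Realty LP.
Aggregating (R1): 1.420848% + 1.55001% = 2.970858%.

2.970858%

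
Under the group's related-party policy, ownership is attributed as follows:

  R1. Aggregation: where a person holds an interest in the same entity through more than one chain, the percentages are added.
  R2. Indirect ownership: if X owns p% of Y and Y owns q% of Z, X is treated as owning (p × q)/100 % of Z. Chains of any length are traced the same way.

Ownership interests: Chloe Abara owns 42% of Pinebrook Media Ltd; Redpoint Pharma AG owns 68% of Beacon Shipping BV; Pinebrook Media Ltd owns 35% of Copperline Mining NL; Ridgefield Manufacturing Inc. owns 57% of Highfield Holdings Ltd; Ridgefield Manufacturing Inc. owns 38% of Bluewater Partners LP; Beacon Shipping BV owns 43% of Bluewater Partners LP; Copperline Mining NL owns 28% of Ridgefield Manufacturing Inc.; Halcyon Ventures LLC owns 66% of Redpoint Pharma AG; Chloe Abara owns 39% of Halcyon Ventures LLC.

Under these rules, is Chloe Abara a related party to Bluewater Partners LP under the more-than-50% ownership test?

Chain via Pinebrook Media Ltd → Copperline Mining NL → Ridgefield Manufacturing Inc. (R2): 42% × 35% × 28% × 38% = 1.56408% of Bluewater Partners LP.
Chain via Halcyon Ventures LLC → Redpoint Pharma AG → Beacon Shipping BV (R2): 39% × 66% × 68% × 43% = 7.526376% of Bluewater Partners LP.
Aggregating (R1): 1.56408% + 7.526376% = 9.090456%.
9.090456% does not exceed the 50% threshold, so Chloe is not a related party to Bluewater Partners LP.

No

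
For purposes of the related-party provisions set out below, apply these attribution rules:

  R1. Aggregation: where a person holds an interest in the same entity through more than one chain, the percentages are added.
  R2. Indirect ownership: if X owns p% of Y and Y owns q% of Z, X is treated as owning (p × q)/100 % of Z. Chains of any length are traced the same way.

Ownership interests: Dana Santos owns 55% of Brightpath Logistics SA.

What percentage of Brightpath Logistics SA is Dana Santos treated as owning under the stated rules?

55%

Direct interest in Brightpath Logistics SA: 55%.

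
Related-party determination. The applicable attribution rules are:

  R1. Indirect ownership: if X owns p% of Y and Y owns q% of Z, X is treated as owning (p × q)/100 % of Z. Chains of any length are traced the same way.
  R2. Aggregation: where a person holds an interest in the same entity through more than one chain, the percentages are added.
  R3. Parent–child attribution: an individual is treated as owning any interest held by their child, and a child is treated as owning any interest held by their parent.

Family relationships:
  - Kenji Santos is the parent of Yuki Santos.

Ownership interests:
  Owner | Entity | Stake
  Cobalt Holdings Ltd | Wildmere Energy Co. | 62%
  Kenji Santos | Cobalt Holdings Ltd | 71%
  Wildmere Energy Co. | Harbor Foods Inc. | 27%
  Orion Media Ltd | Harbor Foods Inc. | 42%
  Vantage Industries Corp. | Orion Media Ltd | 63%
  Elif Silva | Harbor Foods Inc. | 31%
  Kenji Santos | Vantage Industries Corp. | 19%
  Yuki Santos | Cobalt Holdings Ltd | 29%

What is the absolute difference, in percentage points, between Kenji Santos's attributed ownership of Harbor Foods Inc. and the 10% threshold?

By parent–child attribution (R3), Kenji Santos is treated as also owning Yuki Santos's interest in Cobalt Holdings Ltd, giving 71% + 29% = 100%.
Chain via Cobalt Holdings Ltd → Wildmere Energy Co. (R1): 100% × 62% × 27% = 16.74% of Harbor Foods Inc.
Chain via Vantage Industries Corp. → Orion Media Ltd (R1): 19% × 63% × 42% = 5.0274% of Harbor Foods Inc.
Aggregating (R2): 16.74% + 5.0274% = 21.7674%.
21.7674% exceeds the 10% threshold by 11.7674 percentage points.

11.7674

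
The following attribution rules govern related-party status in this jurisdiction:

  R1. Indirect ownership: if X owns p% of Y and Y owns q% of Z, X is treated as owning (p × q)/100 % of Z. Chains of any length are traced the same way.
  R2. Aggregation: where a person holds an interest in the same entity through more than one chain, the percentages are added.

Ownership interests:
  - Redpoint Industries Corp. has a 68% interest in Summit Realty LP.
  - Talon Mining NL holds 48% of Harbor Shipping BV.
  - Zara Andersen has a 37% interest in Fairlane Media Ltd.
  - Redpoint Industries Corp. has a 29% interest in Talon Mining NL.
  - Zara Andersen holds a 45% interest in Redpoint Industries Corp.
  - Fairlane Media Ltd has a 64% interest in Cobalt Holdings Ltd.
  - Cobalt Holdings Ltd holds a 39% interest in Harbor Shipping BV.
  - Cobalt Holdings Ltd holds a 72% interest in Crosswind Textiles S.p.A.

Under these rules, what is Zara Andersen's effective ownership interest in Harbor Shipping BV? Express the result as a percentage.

15.4992%

Chain via Redpoint Industries Corp. → Talon Mining NL (R1): 45% × 29% × 48% = 6.264% of Harbor Shipping BV.
Chain via Fairlane Media Ltd → Cobalt Holdings Ltd (R1): 37% × 64% × 39% = 9.2352% of Harbor Shipping BV.
Aggregating (R2): 6.264% + 9.2352% = 15.4992%.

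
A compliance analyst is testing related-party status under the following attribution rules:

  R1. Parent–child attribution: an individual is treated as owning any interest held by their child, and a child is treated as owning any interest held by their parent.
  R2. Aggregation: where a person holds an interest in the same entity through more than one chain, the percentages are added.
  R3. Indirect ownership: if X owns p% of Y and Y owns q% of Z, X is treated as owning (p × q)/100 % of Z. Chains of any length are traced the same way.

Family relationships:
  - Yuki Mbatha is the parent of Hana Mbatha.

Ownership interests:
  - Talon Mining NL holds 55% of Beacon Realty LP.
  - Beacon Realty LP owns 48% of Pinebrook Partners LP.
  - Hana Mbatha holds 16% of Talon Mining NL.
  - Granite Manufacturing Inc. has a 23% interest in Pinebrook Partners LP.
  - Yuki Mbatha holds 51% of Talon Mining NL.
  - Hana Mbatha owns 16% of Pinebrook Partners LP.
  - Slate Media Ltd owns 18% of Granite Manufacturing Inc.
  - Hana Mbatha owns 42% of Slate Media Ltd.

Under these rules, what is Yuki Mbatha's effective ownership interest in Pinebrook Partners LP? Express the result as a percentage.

By parent–child attribution (R1), Yuki Mbatha is treated as also owning Hana Mbatha's interest in Talon Mining NL, giving 51% + 16% = 67%.
By parent–child attribution (R1), Yuki Mbatha is treated as owning Hana Mbatha's 42% interest in Slate Media Ltd.
By parent–child attribution (R1), Yuki Mbatha is treated as owning Hana Mbatha's 16% interest in Pinebrook Partners LP.
Chain via Talon Mining NL → Beacon Realty LP (R3): 67% × 55% × 48% = 17.688% of Pinebrook Partners LP.
Chain via Slate Media Ltd → Granite Manufacturing Inc. (R3): 42% × 18% × 23% = 1.7388% of Pinebrook Partners LP.
Direct interest in Pinebrook Partners LP: 16%.
Aggregating (R2): 17.688% + 1.7388% + 16% = 35.4268%.

35.4268%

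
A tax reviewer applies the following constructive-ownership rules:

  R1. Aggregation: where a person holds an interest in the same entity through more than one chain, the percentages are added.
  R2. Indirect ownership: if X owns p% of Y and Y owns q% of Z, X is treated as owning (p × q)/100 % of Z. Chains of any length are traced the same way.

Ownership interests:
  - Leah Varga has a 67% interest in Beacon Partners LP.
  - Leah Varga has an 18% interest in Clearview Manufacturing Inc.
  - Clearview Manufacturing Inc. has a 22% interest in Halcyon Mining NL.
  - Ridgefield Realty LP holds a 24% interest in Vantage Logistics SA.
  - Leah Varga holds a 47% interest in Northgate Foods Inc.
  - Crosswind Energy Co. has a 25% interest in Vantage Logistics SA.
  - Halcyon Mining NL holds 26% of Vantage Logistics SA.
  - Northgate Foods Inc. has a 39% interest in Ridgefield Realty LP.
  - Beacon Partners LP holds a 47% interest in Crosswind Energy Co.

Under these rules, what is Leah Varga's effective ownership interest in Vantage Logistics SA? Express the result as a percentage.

13.3013%

Chain via Northgate Foods Inc. → Ridgefield Realty LP (R2): 47% × 39% × 24% = 4.3992% of Vantage Logistics SA.
Chain via Clearview Manufacturing Inc. → Halcyon Mining NL (R2): 18% × 22% × 26% = 1.0296% of Vantage Logistics SA.
Chain via Beacon Partners LP → Crosswind Energy Co. (R2): 67% × 47% × 25% = 7.8725% of Vantage Logistics SA.
Aggregating (R1): 4.3992% + 1.0296% + 7.8725% = 13.3013%.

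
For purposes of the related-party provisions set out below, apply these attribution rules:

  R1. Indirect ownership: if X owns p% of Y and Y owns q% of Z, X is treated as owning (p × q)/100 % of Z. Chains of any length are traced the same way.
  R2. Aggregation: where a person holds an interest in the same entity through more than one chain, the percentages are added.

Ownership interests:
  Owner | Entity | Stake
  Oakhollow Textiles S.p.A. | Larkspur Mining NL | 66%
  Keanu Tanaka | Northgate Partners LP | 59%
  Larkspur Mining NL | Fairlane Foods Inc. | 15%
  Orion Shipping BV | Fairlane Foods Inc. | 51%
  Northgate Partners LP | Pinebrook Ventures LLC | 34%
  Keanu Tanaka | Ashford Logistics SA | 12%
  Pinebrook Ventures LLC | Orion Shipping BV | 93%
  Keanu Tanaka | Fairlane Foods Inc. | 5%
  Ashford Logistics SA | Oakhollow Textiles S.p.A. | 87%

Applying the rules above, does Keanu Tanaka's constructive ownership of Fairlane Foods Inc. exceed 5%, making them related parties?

Chain via Northgate Partners LP → Pinebrook Ventures LLC → Orion Shipping BV (R1): 59% × 34% × 93% × 51% = 9.514458% of Fairlane Foods Inc.
Chain via Ashford Logistics SA → Oakhollow Textiles S.p.A. → Larkspur Mining NL (R1): 12% × 87% × 66% × 15% = 1.03356% of Fairlane Foods Inc.
Direct interest in Fairlane Foods Inc: 5%.
Aggregating (R2): 9.514458% + 1.03356% + 5% = 15.548018%.
15.548018% exceeds the 5% threshold, so Keanu is a related party to Fairlane Foods Inc.

Yes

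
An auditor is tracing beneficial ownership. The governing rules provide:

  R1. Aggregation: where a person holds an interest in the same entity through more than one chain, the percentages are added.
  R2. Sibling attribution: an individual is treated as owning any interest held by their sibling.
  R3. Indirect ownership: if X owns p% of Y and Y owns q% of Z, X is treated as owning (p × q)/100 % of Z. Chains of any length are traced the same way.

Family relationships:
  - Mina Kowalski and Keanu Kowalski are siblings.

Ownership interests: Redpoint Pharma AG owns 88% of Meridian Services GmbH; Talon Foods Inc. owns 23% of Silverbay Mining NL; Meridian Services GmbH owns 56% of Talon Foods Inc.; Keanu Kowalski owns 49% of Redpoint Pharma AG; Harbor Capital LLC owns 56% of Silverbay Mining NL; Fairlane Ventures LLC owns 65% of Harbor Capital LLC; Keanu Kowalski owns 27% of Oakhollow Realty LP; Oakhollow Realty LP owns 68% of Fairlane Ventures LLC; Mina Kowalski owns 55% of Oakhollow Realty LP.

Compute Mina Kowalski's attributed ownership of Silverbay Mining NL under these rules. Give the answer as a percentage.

25.850496%

By sibling attribution (R2), Mina Kowalski is treated as also owning Keanu Kowalski's interest in Oakhollow Realty LP, giving 55% + 27% = 82%.
By sibling attribution (R2), Mina Kowalski is treated as owning Keanu Kowalski's 49% interest in Redpoint Pharma AG.
Chain via Oakhollow Realty LP → Fairlane Ventures LLC → Harbor Capital LLC (R3): 82% × 68% × 65% × 56% = 20.29664% of Silverbay Mining NL.
Chain via Redpoint Pharma AG → Meridian Services GmbH → Talon Foods Inc. (R3): 49% × 88% × 56% × 23% = 5.553856% of Silverbay Mining NL.
Aggregating (R1): 20.29664% + 5.553856% = 25.850496%.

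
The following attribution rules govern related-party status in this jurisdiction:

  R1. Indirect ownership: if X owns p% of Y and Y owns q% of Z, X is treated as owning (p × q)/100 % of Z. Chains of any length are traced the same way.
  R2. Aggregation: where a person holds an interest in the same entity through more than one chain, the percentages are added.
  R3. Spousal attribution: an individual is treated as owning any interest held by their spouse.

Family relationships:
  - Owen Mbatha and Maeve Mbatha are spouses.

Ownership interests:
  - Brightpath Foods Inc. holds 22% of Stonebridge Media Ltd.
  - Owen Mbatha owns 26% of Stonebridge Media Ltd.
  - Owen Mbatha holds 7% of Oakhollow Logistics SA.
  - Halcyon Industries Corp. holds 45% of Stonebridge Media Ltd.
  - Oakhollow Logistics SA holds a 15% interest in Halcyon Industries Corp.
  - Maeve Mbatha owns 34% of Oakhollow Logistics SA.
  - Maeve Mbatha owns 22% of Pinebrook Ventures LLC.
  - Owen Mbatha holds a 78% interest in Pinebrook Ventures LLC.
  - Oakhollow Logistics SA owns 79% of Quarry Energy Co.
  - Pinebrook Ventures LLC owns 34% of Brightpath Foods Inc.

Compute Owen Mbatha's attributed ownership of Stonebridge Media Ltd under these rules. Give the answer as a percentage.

36.2475%

By spousal attribution (R3), Owen Mbatha is treated as also owning Maeve Mbatha's interest in Pinebrook Ventures LLC, giving 78% + 22% = 100%.
By spousal attribution (R3), Owen Mbatha is treated as also owning Maeve Mbatha's interest in Oakhollow Logistics SA, giving 7% + 34% = 41%.
Chain via Pinebrook Ventures LLC → Brightpath Foods Inc. (R1): 100% × 34% × 22% = 7.48% of Stonebridge Media Ltd.
Chain via Oakhollow Logistics SA → Halcyon Industries Corp. (R1): 41% × 15% × 45% = 2.7675% of Stonebridge Media Ltd.
Direct interest in Stonebridge Media Ltd: 26%.
Aggregating (R2): 7.48% + 2.7675% + 26% = 36.2475%.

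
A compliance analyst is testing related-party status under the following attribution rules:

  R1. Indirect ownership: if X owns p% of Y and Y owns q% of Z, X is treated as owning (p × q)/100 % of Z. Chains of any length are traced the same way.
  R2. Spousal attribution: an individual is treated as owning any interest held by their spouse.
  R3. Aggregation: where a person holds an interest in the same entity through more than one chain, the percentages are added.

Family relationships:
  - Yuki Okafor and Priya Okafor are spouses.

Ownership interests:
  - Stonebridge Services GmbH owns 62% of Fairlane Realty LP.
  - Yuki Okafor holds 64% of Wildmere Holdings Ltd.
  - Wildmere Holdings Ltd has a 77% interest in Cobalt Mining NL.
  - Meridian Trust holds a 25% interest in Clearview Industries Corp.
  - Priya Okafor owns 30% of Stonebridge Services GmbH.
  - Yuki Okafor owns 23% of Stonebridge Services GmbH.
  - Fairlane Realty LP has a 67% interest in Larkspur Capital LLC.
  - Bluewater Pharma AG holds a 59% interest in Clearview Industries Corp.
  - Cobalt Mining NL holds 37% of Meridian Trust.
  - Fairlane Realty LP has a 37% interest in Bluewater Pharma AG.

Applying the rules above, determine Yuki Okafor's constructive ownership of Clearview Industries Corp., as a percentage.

By spousal attribution (R2), Yuki Okafor is treated as also owning Priya Okafor's interest in Stonebridge Services GmbH, giving 23% + 30% = 53%.
Chain via Stonebridge Services GmbH → Fairlane Realty LP → Bluewater Pharma AG (R1): 53% × 62% × 37% × 59% = 7.173338% of Clearview Industries Corp.
Chain via Wildmere Holdings Ltd → Cobalt Mining NL → Meridian Trust (R1): 64% × 77% × 37% × 25% = 4.5584% of Clearview Industries Corp.
Aggregating (R3): 7.173338% + 4.5584% = 11.731738%.

11.731738%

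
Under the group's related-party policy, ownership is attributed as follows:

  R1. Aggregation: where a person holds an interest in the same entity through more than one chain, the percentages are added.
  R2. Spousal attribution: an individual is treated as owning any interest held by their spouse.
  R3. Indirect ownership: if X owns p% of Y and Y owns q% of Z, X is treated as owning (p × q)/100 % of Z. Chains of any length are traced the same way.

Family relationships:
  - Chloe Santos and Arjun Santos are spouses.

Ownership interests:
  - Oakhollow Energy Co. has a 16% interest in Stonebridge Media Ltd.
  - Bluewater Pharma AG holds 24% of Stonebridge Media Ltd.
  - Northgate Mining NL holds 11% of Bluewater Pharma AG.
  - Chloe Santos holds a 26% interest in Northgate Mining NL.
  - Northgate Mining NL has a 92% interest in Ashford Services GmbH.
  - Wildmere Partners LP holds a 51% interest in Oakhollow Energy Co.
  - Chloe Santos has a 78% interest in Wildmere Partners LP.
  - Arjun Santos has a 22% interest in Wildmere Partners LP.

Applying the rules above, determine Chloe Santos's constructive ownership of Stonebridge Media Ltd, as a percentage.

8.8464%

By spousal attribution (R2), Chloe Santos is treated as also owning Arjun Santos's interest in Wildmere Partners LP, giving 78% + 22% = 100%.
Chain via Northgate Mining NL → Bluewater Pharma AG (R3): 26% × 11% × 24% = 0.6864% of Stonebridge Media Ltd.
Chain via Wildmere Partners LP → Oakhollow Energy Co. (R3): 100% × 51% × 16% = 8.16% of Stonebridge Media Ltd.
Aggregating (R1): 0.6864% + 8.16% = 8.8464%.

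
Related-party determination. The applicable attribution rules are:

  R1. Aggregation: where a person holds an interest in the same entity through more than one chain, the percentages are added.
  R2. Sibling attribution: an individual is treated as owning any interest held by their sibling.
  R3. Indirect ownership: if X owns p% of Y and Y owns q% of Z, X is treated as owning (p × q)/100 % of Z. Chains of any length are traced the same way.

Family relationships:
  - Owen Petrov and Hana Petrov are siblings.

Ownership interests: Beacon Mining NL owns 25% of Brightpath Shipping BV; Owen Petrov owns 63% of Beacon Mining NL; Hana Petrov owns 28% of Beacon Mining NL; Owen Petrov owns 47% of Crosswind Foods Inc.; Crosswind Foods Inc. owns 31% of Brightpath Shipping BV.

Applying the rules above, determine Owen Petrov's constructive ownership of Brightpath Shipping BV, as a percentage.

By sibling attribution (R2), Owen Petrov is treated as also owning Hana Petrov's interest in Beacon Mining NL, giving 63% + 28% = 91%.
Chain via Beacon Mining NL (R3): 91% × 25% = 22.75% of Brightpath Shipping BV.
Chain via Crosswind Foods Inc. (R3): 47% × 31% = 14.57% of Brightpath Shipping BV.
Aggregating (R1): 22.75% + 14.57% = 37.32%.

37.32%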